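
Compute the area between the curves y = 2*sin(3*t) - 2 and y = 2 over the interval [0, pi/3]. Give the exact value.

-4/3 + 4*pi/3

On [0, pi/3], (2*sin(3*t) - 2) - (2) = 2*sin(3*t) - 4 is ≤ 0 throughout, so the area is a single integral of |2*sin(3*t) - 4|.
∫[0,pi/3] (2*sin(3*t) - 4) dt = 4/3 - 4*pi/3; the area of that piece is -4/3 + 4*pi/3.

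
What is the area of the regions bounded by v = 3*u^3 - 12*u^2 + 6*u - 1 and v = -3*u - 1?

37/4

Set the curves equal: 3*u^3 - 12*u^2 + 6*u - 1 = -3*u - 1, so 3*u^3 - 12*u^2 + 9*u = 0, which factors as 3*u*(u - 3)*(u - 1) = 0. The curves meet at u = 0, 1, 3.
On [0, 1], v = 3*u^3 - 12*u^2 + 6*u - 1 is on top; that piece has area ∫[0,1] (3*u^3 - 12*u^2 + 9*u) du = 5/4.
On [1, 3], v = -3*u - 1 is on top; that piece has area ∫[1,3] (-(3*u^3 - 12*u^2 + 9*u)) du = 8.
Total enclosed area = 5/4 + 8 = 37/4.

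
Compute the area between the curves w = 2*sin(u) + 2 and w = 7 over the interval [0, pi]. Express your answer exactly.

-4 + 5*pi

On [0, pi], (2*sin(u) + 2) - (7) = 2*sin(u) - 5 is ≤ 0 throughout, so the area is a single integral of |2*sin(u) - 5|.
∫[0,pi] (2*sin(u) - 5) du = 4 - 5*pi; the area of that piece is -4 + 5*pi.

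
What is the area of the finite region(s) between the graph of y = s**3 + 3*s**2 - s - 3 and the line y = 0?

The curve meets the s-axis where s**3 + 3*s**2 - s - 3 = 0, i.e. (s - 1)*(s + 1)*(s + 3) = 0, at s = -3, -1, 1.
On [-3, -1] the curve lies above the axis; ∫[-3,-1] (s**3 + 3*s**2 - s - 3) ds = 4, giving area 4.
On [-1, 1] the curve lies below the axis; ∫[-1,1] (s**3 + 3*s**2 - s - 3) ds = -4, giving area 4.
Total area = 4 + 4 = 8.

8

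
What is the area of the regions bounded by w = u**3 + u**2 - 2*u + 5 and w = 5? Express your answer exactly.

37/12

Set the curves equal: u**3 + u**2 - 2*u + 5 = 5, so u**3 + u**2 - 2*u = 0, which factors as u*(u - 1)*(u + 2) = 0. The curves meet at u = -2, 0, 1.
On [-2, 0], w = u**3 + u**2 - 2*u + 5 is on top; that piece has area ∫[-2,0] (u**3 + u**2 - 2*u) du = 8/3.
On [0, 1], w = 5 is on top; that piece has area ∫[0,1] (-(u**3 + u**2 - 2*u)) du = 5/12.
Total enclosed area = 8/3 + 5/12 = 37/12.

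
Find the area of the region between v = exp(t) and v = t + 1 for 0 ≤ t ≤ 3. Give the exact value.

On [0, 3], (exp(t)) - (t + 1) = -t + exp(t) - 1 is ≥ 0 throughout, so the area is a single integral of |-t + exp(t) - 1|.
∫[0,3] (-t + exp(t) - 1) dt = -17/2 + exp(3).

-17/2 + exp(3)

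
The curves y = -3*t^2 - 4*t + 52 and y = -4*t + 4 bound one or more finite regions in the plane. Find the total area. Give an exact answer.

256

Set the curves equal: -3*t^2 - 4*t + 52 = -4*t + 4, so -3*t^2 + 48 = 0, which factors as -3*(t - 4)*(t + 4) = 0. The curves meet at t = -4, 4.
On [-4, 4], y = -3*t^2 - 4*t + 52 is on top; that piece has area ∫[-4,4] (-3*t^2 + 48) dt = 256.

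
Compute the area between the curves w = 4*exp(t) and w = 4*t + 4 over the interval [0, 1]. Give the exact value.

-10 + 4*exp(1)

On [0, 1], (4*exp(t)) - (4*t + 4) = -4*t + 4*exp(t) - 4 is ≥ 0 throughout, so the area is a single integral of |-4*t + 4*exp(t) - 4|.
∫[0,1] (-4*t + 4*exp(t) - 4) dt = -10 + 4*exp(1).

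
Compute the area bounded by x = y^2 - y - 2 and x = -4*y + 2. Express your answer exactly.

125/6

Both boundary curves give x as a function of y, so integrate with respect to y. Setting them equal: y^2 + 3*y - 4 = 0, i.e. (y - 1)*(y + 4) = 0, so they meet at y = -4, 1.
For y in [-4, 1], x = y^2 - y - 2 is on the left; area = ∫[-4,1] (-(y^2 + 3*y - 4)) dy = 125/6.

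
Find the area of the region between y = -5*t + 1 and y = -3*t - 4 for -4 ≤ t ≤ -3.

12

On [-4, -3], (-5*t + 1) - (-3*t - 4) = -2*t + 5 is ≥ 0 throughout, so the area is a single integral of |-2*t + 5|.
∫[-4,-3] (-2*t + 5) dt = 12.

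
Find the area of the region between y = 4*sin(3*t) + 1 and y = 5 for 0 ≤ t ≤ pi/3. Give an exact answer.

-8/3 + 4*pi/3

On [0, pi/3], (4*sin(3*t) + 1) - (5) = 4*sin(3*t) - 4 is ≤ 0 throughout, so the area is a single integral of |4*sin(3*t) - 4|.
∫[0,pi/3] (4*sin(3*t) - 4) dt = 8/3 - 4*pi/3; the area of that piece is -8/3 + 4*pi/3.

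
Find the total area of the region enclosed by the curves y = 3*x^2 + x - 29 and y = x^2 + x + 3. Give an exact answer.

512/3

Set the curves equal: 3*x^2 + x - 29 = x^2 + x + 3, so 2*x^2 - 32 = 0, which factors as 2*(x - 4)*(x + 4) = 0. The curves meet at x = -4, 4.
On [-4, 4], y = x^2 + x + 3 is on top; that piece has area ∫[-4,4] (-(2*x^2 - 32)) dx = 512/3.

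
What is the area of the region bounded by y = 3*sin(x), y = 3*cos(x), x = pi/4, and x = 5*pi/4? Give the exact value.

6*sqrt(2)

On [pi/4, 5*pi/4], (3*sin(x)) - (3*cos(x)) = 3*sin(x) - 3*cos(x) is ≥ 0 throughout, so the area is a single integral of |3*sin(x) - 3*cos(x)|.
∫[pi/4,5*pi/4] (3*sin(x) - 3*cos(x)) dx = 6*sqrt(2).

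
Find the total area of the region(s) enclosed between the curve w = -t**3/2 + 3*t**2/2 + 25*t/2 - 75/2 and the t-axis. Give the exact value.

The curve meets the t-axis where -t**3/2 + 3*t**2/2 + 25*t/2 - 75/2 = 0, i.e. -(t - 5)*(t - 3)*(t + 5)/2 = 0, at t = -5, 3, 5.
On [-5, 3] the curve lies below the axis; ∫[-5,3] (-t**3/2 + 3*t**2/2 + 25*t/2 - 75/2) dt = -256, giving area 256.
On [3, 5] the curve lies above the axis; ∫[3,5] (-t**3/2 + 3*t**2/2 + 25*t/2 - 75/2) dt = 6, giving area 6.
Total area = 256 + 6 = 262.

262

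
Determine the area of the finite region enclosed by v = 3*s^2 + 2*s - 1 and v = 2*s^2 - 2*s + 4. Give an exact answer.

36

Set the curves equal: 3*s^2 + 2*s - 1 = 2*s^2 - 2*s + 4, so s^2 + 4*s - 5 = 0, which factors as (s - 1)*(s + 5) = 0. The curves meet at s = -5, 1.
On [-5, 1], v = 2*s^2 - 2*s + 4 is on top; that piece has area ∫[-5,1] (-(s^2 + 4*s - 5)) ds = 36.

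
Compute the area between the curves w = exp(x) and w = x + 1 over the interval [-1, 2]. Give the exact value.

On [-1, 2], (exp(x)) - (x + 1) = -x + exp(x) - 1 is ≥ 0 throughout, so the area is a single integral of |-x + exp(x) - 1|.
∫[-1,2] (-x + exp(x) - 1) dx = -9/2 - exp(-1) + exp(2).

-9/2 - exp(-1) + exp(2)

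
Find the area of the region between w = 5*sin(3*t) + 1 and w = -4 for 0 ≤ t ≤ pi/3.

10/3 + 5*pi/3

On [0, pi/3], (5*sin(3*t) + 1) - (-4) = 5*sin(3*t) + 5 is ≥ 0 throughout, so the area is a single integral of |5*sin(3*t) + 5|.
∫[0,pi/3] (5*sin(3*t) + 5) dt = 10/3 + 5*pi/3.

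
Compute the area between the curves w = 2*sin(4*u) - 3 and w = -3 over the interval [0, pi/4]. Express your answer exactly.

On [0, pi/4], (2*sin(4*u) - 3) - (-3) = 2*sin(4*u) is ≥ 0 throughout, so the area is a single integral of |2*sin(4*u)|.
∫[0,pi/4] (2*sin(4*u)) du = 1.

1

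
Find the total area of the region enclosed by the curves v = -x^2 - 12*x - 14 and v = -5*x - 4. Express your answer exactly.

Set the curves equal: -x^2 - 12*x - 14 = -5*x - 4, so -x^2 - 7*x - 10 = 0, which factors as -(x + 2)*(x + 5) = 0. The curves meet at x = -5, -2.
On [-5, -2], v = -x^2 - 12*x - 14 is on top; that piece has area ∫[-5,-2] (-x^2 - 7*x - 10) dx = 9/2.

9/2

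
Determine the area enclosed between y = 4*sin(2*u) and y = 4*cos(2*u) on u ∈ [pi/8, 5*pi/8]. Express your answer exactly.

On [pi/8, 5*pi/8], (4*sin(2*u)) - (4*cos(2*u)) = 4*sin(2*u) - 4*cos(2*u) is ≥ 0 throughout, so the area is a single integral of |4*sin(2*u) - 4*cos(2*u)|.
∫[pi/8,5*pi/8] (4*sin(2*u) - 4*cos(2*u)) du = 4*sqrt(2).

4*sqrt(2)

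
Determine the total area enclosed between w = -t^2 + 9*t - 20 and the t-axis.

The curve meets the t-axis where -t^2 + 9*t - 20 = 0, i.e. -(t - 5)*(t - 4) = 0, at t = 4, 5.
On [4, 5] the curve lies above the axis; ∫[4,5] (-t^2 + 9*t - 20) dt = 1/6, giving area 1/6.

1/6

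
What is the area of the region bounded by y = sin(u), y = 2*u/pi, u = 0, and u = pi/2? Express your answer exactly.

1 - pi/4

On [0, pi/2], (sin(u)) - (2*u/pi) = -2*u/pi + sin(u) is ≥ 0 throughout, so the area is a single integral of |-2*u/pi + sin(u)|.
∫[0,pi/2] (-2*u/pi + sin(u)) du = 1 - pi/4.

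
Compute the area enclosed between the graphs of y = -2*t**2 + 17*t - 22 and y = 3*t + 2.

1/3

Set the curves equal: -2*t**2 + 17*t - 22 = 3*t + 2, so -2*t**2 + 14*t - 24 = 0, which factors as -2*(t - 4)*(t - 3) = 0. The curves meet at t = 3, 4.
On [3, 4], y = -2*t**2 + 17*t - 22 is on top; that piece has area ∫[3,4] (-2*t**2 + 14*t - 24) dt = 1/3.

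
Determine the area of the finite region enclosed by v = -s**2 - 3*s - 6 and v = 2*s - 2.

9/2

Set the curves equal: -s**2 - 3*s - 6 = 2*s - 2, so -s**2 - 5*s - 4 = 0, which factors as -(s + 1)*(s + 4) = 0. The curves meet at s = -4, -1.
On [-4, -1], v = -s**2 - 3*s - 6 is on top; that piece has area ∫[-4,-1] (-s**2 - 5*s - 4) ds = 9/2.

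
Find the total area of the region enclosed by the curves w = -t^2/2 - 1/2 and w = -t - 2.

16/3

Set the curves equal: -t^2/2 - 1/2 = -t - 2, so -t^2/2 + t + 3/2 = 0, which factors as -(t - 3)*(t + 1)/2 = 0. The curves meet at t = -1, 3.
On [-1, 3], w = -t^2/2 - 1/2 is on top; that piece has area ∫[-1,3] (-t^2/2 + t + 3/2) dt = 16/3.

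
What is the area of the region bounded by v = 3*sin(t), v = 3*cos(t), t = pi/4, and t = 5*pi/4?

6*sqrt(2)

On [pi/4, 5*pi/4], (3*sin(t)) - (3*cos(t)) = 3*sin(t) - 3*cos(t) is ≥ 0 throughout, so the area is a single integral of |3*sin(t) - 3*cos(t)|.
∫[pi/4,5*pi/4] (3*sin(t) - 3*cos(t)) dt = 6*sqrt(2).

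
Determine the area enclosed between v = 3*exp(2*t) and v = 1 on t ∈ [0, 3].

On [0, 3], (3*exp(2*t)) - (1) = 3*exp(2*t) - 1 is ≥ 0 throughout, so the area is a single integral of |3*exp(2*t) - 1|.
∫[0,3] (3*exp(2*t) - 1) dt = -9/2 + 3*exp(6)/2.

-9/2 + 3*exp(6)/2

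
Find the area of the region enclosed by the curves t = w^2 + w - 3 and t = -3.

Both boundary curves give t as a function of w, so integrate with respect to w. Setting them equal: w^2 + w = 0, i.e. w*(w + 1) = 0, so they meet at w = -1, 0.
For w in [-1, 0], t = w^2 + w - 3 is on the left; area = ∫[-1,0] (-(w^2 + w)) dw = 1/6.

1/6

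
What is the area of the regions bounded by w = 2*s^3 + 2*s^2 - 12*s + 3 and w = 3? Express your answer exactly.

Set the curves equal: 2*s^3 + 2*s^2 - 12*s + 3 = 3, so 2*s^3 + 2*s^2 - 12*s = 0, which factors as 2*s*(s - 2)*(s + 3) = 0. The curves meet at s = -3, 0, 2.
On [-3, 0], w = 2*s^3 + 2*s^2 - 12*s + 3 is on top; that piece has area ∫[-3,0] (2*s^3 + 2*s^2 - 12*s) ds = 63/2.
On [0, 2], w = 3 is on top; that piece has area ∫[0,2] (-(2*s^3 + 2*s^2 - 12*s)) ds = 32/3.
Total enclosed area = 63/2 + 32/3 = 253/6.

253/6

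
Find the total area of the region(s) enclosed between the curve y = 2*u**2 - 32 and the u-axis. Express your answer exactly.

The curve meets the u-axis where 2*u**2 - 32 = 0, i.e. 2*(u - 4)*(u + 4) = 0, at u = -4, 4.
On [-4, 4] the curve lies below the axis; ∫[-4,4] (2*u**2 - 32) du = -512/3, giving area 512/3.

512/3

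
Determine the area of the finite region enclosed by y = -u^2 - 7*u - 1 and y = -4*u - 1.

9/2

Set the curves equal: -u^2 - 7*u - 1 = -4*u - 1, so -u^2 - 3*u = 0, which factors as -u*(u + 3) = 0. The curves meet at u = -3, 0.
On [-3, 0], y = -u^2 - 7*u - 1 is on top; that piece has area ∫[-3,0] (-u^2 - 3*u) du = 9/2.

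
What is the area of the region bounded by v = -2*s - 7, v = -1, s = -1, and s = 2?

21

On [-1, 2], (-2*s - 7) - (-1) = -2*s - 6 is ≤ 0 throughout, so the area is a single integral of |-2*s - 6|.
∫[-1,2] (-2*s - 6) ds = -21; the area of that piece is 21.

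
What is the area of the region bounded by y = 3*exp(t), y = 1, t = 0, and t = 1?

-4 + 3*exp(1)

On [0, 1], (3*exp(t)) - (1) = 3*exp(t) - 1 is ≥ 0 throughout, so the area is a single integral of |3*exp(t) - 1|.
∫[0,1] (3*exp(t) - 1) dt = -4 + 3*exp(1).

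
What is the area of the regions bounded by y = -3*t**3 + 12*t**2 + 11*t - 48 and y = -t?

Set the curves equal: -3*t**3 + 12*t**2 + 11*t - 48 = -t, so -3*t**3 + 12*t**2 + 12*t - 48 = 0, which factors as -3*(t - 4)*(t - 2)*(t + 2) = 0. The curves meet at t = -2, 2, 4.
On [-2, 2], y = -t is on top; that piece has area ∫[-2,2] (-(-3*t**3 + 12*t**2 + 12*t - 48)) dt = 128.
On [2, 4], y = -3*t**3 + 12*t**2 + 11*t - 48 is on top; that piece has area ∫[2,4] (-3*t**3 + 12*t**2 + 12*t - 48) dt = 20.
Total enclosed area = 128 + 20 = 148.

148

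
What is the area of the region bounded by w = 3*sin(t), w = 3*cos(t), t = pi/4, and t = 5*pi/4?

6*sqrt(2)

On [pi/4, 5*pi/4], (3*sin(t)) - (3*cos(t)) = 3*sin(t) - 3*cos(t) is ≥ 0 throughout, so the area is a single integral of |3*sin(t) - 3*cos(t)|.
∫[pi/4,5*pi/4] (3*sin(t) - 3*cos(t)) dt = 6*sqrt(2).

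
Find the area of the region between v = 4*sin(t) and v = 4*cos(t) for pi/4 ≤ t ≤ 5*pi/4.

8*sqrt(2)

On [pi/4, 5*pi/4], (4*sin(t)) - (4*cos(t)) = 4*sin(t) - 4*cos(t) is ≥ 0 throughout, so the area is a single integral of |4*sin(t) - 4*cos(t)|.
∫[pi/4,5*pi/4] (4*sin(t) - 4*cos(t)) dt = 8*sqrt(2).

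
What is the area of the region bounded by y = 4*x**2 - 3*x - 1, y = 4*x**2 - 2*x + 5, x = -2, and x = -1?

9/2

On [-2, -1], (4*x**2 - 3*x - 1) - (4*x**2 - 2*x + 5) = -x - 6 is ≤ 0 throughout, so the area is a single integral of |-x - 6|.
∫[-2,-1] (-x - 6) dx = -9/2; the area of that piece is 9/2.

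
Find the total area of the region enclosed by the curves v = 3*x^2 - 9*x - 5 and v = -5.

Set the curves equal: 3*x^2 - 9*x - 5 = -5, so 3*x^2 - 9*x = 0, which factors as 3*x*(x - 3) = 0. The curves meet at x = 0, 3.
On [0, 3], v = -5 is on top; that piece has area ∫[0,3] (-(3*x^2 - 9*x)) dx = 27/2.

27/2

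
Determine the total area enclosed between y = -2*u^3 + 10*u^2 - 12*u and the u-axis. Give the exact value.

The curve meets the u-axis where -2*u^3 + 10*u^2 - 12*u = 0, i.e. -2*u*(u - 3)*(u - 2) = 0, at u = 0, 2, 3.
On [0, 2] the curve lies below the axis; ∫[0,2] (-2*u^3 + 10*u^2 - 12*u) du = -16/3, giving area 16/3.
On [2, 3] the curve lies above the axis; ∫[2,3] (-2*u^3 + 10*u^2 - 12*u) du = 5/6, giving area 5/6.
Total area = 16/3 + 5/6 = 37/6.

37/6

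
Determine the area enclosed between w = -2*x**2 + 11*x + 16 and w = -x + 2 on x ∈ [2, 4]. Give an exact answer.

188/3

On [2, 4], (-2*x**2 + 11*x + 16) - (-x + 2) = -2*x**2 + 12*x + 14 is ≥ 0 throughout, so the area is a single integral of |-2*x**2 + 12*x + 14|.
∫[2,4] (-2*x**2 + 12*x + 14) dx = 188/3.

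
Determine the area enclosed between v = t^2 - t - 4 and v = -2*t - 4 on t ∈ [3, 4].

On [3, 4], (t^2 - t - 4) - (-2*t - 4) = t^2 + t is ≥ 0 throughout, so the area is a single integral of |t^2 + t|.
∫[3,4] (t^2 + t) dt = 95/6.

95/6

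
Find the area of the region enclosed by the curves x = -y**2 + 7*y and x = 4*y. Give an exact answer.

Both boundary curves give x as a function of y, so integrate with respect to y. Setting them equal: -y**2 + 3*y = 0, i.e. -y*(y - 3) = 0, so they meet at y = 0, 3.
For y in [0, 3], x = -y**2 + 7*y is on the right; area = ∫[0,3] (-y**2 + 3*y) dy = 9/2.

9/2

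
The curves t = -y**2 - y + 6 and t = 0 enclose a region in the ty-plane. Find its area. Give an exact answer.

125/6

Both boundary curves give t as a function of y, so integrate with respect to y. Setting them equal: -y**2 - y + 6 = 0, i.e. -(y - 2)*(y + 3) = 0, so they meet at y = -3, 2.
For y in [-3, 2], t = -y**2 - y + 6 is on the right; area = ∫[-3,2] (-y**2 - y + 6) dy = 125/6.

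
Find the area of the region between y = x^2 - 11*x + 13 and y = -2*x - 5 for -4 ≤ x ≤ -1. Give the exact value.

285/2

On [-4, -1], (x^2 - 11*x + 13) - (-2*x - 5) = x^2 - 9*x + 18 is ≥ 0 throughout, so the area is a single integral of |x^2 - 9*x + 18|.
∫[-4,-1] (x^2 - 9*x + 18) dx = 285/2.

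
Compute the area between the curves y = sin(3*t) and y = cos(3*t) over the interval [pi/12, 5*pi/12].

2*sqrt(2)/3

On [pi/12, 5*pi/12], (sin(3*t)) - (cos(3*t)) = sin(3*t) - cos(3*t) is ≥ 0 throughout, so the area is a single integral of |sin(3*t) - cos(3*t)|.
∫[pi/12,5*pi/12] (sin(3*t) - cos(3*t)) dt = 2*sqrt(2)/3.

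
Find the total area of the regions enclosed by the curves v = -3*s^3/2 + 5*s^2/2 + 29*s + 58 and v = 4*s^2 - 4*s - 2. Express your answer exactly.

Set the curves equal: -3*s^3/2 + 5*s^2/2 + 29*s + 58 = 4*s^2 - 4*s - 2, so -3*s^3/2 - 3*s^2/2 + 33*s + 60 = 0, which factors as -3*(s - 5)*(s + 2)*(s + 4)/2 = 0. The curves meet at s = -4, -2, 5.
On [-4, -2], v = 4*s^2 - 4*s - 2 is on top; that piece has area ∫[-4,-2] (-(-3*s^3/2 - 3*s^2/2 + 33*s + 60)) ds = 16.
On [-2, 5], v = -3*s^3/2 + 5*s^2/2 + 29*s + 58 is on top; that piece has area ∫[-2,5] (-3*s^3/2 - 3*s^2/2 + 33*s + 60) ds = 3773/8.
Total enclosed area = 16 + 3773/8 = 3901/8.

3901/8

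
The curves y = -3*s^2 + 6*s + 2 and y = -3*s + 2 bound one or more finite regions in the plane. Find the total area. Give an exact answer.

Set the curves equal: -3*s^2 + 6*s + 2 = -3*s + 2, so -3*s^2 + 9*s = 0, which factors as -3*s*(s - 3) = 0. The curves meet at s = 0, 3.
On [0, 3], y = -3*s^2 + 6*s + 2 is on top; that piece has area ∫[0,3] (-3*s^2 + 9*s) ds = 27/2.

27/2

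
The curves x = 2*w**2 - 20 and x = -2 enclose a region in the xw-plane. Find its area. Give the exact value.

72

Both boundary curves give x as a function of w, so integrate with respect to w. Setting them equal: 2*w**2 - 18 = 0, i.e. 2*(w - 3)*(w + 3) = 0, so they meet at w = -3, 3.
For w in [-3, 3], x = 2*w**2 - 20 is on the left; area = ∫[-3,3] (-(2*w**2 - 18)) dw = 72.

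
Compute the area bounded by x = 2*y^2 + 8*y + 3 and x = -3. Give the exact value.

8/3

Both boundary curves give x as a function of y, so integrate with respect to y. Setting them equal: 2*y^2 + 8*y + 6 = 0, i.e. 2*(y + 1)*(y + 3) = 0, so they meet at y = -3, -1.
For y in [-3, -1], x = 2*y^2 + 8*y + 3 is on the left; area = ∫[-3,-1] (-(2*y^2 + 8*y + 6)) dy = 8/3.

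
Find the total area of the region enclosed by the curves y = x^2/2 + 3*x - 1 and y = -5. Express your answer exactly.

Set the curves equal: x^2/2 + 3*x - 1 = -5, so x^2/2 + 3*x + 4 = 0, which factors as (x + 2)*(x + 4)/2 = 0. The curves meet at x = -4, -2.
On [-4, -2], y = -5 is on top; that piece has area ∫[-4,-2] (-(x^2/2 + 3*x + 4)) dx = 2/3.

2/3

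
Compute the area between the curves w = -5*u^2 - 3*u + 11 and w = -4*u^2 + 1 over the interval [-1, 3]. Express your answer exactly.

The difference (-5*u^2 - 3*u + 11) - (-4*u^2 + 1) = -u^2 - 3*u + 10 changes sign at u = 2 inside [-1, 3], so split the integral there.
∫[-1,2] (-u^2 - 3*u + 10) du = 45/2.
∫[2,3] (-u^2 - 3*u + 10) du = -23/6; the area of that piece is 23/6.
Total area = 45/2 + 23/6 = 79/3.

79/3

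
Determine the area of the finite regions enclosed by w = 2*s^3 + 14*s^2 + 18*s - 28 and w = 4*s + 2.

Set the curves equal: 2*s^3 + 14*s^2 + 18*s - 28 = 4*s + 2, so 2*s^3 + 14*s^2 + 14*s - 30 = 0, which factors as 2*(s - 1)*(s + 3)*(s + 5) = 0. The curves meet at s = -5, -3, 1.
On [-5, -3], w = 2*s^3 + 14*s^2 + 18*s - 28 is on top; that piece has area ∫[-5,-3] (2*s^3 + 14*s^2 + 14*s - 30) ds = 40/3.
On [-3, 1], w = 4*s + 2 is on top; that piece has area ∫[-3,1] (-(2*s^3 + 14*s^2 + 14*s - 30)) ds = 256/3.
Total enclosed area = 40/3 + 256/3 = 296/3.

296/3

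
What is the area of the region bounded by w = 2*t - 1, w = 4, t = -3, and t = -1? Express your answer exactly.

18

On [-3, -1], (2*t - 1) - (4) = 2*t - 5 is ≤ 0 throughout, so the area is a single integral of |2*t - 5|.
∫[-3,-1] (2*t - 5) dt = -18; the area of that piece is 18.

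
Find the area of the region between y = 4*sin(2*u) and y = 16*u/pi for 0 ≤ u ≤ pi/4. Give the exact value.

2 - pi/2

On [0, pi/4], (4*sin(2*u)) - (16*u/pi) = -16*u/pi + 4*sin(2*u) is ≥ 0 throughout, so the area is a single integral of |-16*u/pi + 4*sin(2*u)|.
∫[0,pi/4] (-16*u/pi + 4*sin(2*u)) du = 2 - pi/2.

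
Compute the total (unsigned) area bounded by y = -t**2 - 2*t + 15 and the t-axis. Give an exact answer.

The curve meets the t-axis where -t**2 - 2*t + 15 = 0, i.e. -(t - 3)*(t + 5) = 0, at t = -5, 3.
On [-5, 3] the curve lies above the axis; ∫[-5,3] (-t**2 - 2*t + 15) dt = 256/3, giving area 256/3.

256/3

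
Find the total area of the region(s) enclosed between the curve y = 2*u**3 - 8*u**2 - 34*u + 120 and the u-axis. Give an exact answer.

The curve meets the u-axis where 2*u**3 - 8*u**2 - 34*u + 120 = 0, i.e. 2*(u - 5)*(u - 3)*(u + 4) = 0, at u = -4, 3, 5.
On [-4, 3] the curve lies above the axis; ∫[-4,3] (2*u**3 - 8*u**2 - 34*u + 120) du = 3773/6, giving area 3773/6.
On [3, 5] the curve lies below the axis; ∫[3,5] (2*u**3 - 8*u**2 - 34*u + 120) du = -64/3, giving area 64/3.
Total area = 3773/6 + 64/3 = 3901/6.

3901/6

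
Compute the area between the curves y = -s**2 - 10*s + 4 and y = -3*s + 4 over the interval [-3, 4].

599/6

The difference (-s**2 - 10*s + 4) - (-3*s + 4) = -s**2 - 7*s changes sign at s = 0 inside [-3, 4], so split the integral there.
∫[-3,0] (-s**2 - 7*s) ds = 45/2.
∫[0,4] (-s**2 - 7*s) ds = -232/3; the area of that piece is 232/3.
Total area = 45/2 + 232/3 = 599/6.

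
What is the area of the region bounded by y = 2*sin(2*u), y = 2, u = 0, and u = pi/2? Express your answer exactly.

On [0, pi/2], (2*sin(2*u)) - (2) = 2*sin(2*u) - 2 is ≤ 0 throughout, so the area is a single integral of |2*sin(2*u) - 2|.
∫[0,pi/2] (2*sin(2*u) - 2) du = 2 - pi; the area of that piece is -2 + pi.

-2 + pi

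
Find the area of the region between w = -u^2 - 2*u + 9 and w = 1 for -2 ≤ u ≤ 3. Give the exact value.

30

The difference (-u^2 - 2*u + 9) - (1) = -u^2 - 2*u + 8 changes sign at u = 2 inside [-2, 3], so split the integral there.
∫[-2,2] (-u^2 - 2*u + 8) du = 80/3.
∫[2,3] (-u^2 - 2*u + 8) du = -10/3; the area of that piece is 10/3.
Total area = 80/3 + 10/3 = 30.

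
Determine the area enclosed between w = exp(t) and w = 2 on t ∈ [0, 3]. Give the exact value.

The difference (exp(t)) - (2) = exp(t) - 2 changes sign at t = log(2) inside [0, 3], so split the integral there.
∫[0,log(2)] (exp(t) - 2) dt = 1 - log(4); the area of that piece is -1 + log(4).
∫[log(2),3] (exp(t) - 2) dt = -8 + 2*log(2) + exp(3).
Total area = (-1 + log(4)) + (-8 + 2*log(2) + exp(3)) = -9 + 4*log(2) + exp(3).

-9 + 4*log(2) + exp(3)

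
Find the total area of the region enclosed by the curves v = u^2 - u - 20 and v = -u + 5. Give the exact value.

Set the curves equal: u^2 - u - 20 = -u + 5, so u^2 - 25 = 0, which factors as (u - 5)*(u + 5) = 0. The curves meet at u = -5, 5.
On [-5, 5], v = -u + 5 is on top; that piece has area ∫[-5,5] (-(u^2 - 25)) du = 500/3.

500/3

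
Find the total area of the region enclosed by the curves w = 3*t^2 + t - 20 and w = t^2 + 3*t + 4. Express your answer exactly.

343/3

Set the curves equal: 3*t^2 + t - 20 = t^2 + 3*t + 4, so 2*t^2 - 2*t - 24 = 0, which factors as 2*(t - 4)*(t + 3) = 0. The curves meet at t = -3, 4.
On [-3, 4], w = t^2 + 3*t + 4 is on top; that piece has area ∫[-3,4] (-(2*t^2 - 2*t - 24)) dt = 343/3.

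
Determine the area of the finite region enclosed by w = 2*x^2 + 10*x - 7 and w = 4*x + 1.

125/3

Set the curves equal: 2*x^2 + 10*x - 7 = 4*x + 1, so 2*x^2 + 6*x - 8 = 0, which factors as 2*(x - 1)*(x + 4) = 0. The curves meet at x = -4, 1.
On [-4, 1], w = 4*x + 1 is on top; that piece has area ∫[-4,1] (-(2*x^2 + 6*x - 8)) dx = 125/3.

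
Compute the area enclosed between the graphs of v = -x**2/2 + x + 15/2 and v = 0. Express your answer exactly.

Set the curves equal: -x**2/2 + x + 15/2 = 0, so -x**2/2 + x + 15/2 = 0, which factors as -(x - 5)*(x + 3)/2 = 0. The curves meet at x = -3, 5.
On [-3, 5], v = -x**2/2 + x + 15/2 is on top; that piece has area ∫[-3,5] (-x**2/2 + x + 15/2) dx = 128/3.

128/3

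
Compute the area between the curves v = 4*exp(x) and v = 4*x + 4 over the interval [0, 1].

On [0, 1], (4*exp(x)) - (4*x + 4) = -4*x + 4*exp(x) - 4 is ≥ 0 throughout, so the area is a single integral of |-4*x + 4*exp(x) - 4|.
∫[0,1] (-4*x + 4*exp(x) - 4) dx = -10 + 4*exp(1).

-10 + 4*exp(1)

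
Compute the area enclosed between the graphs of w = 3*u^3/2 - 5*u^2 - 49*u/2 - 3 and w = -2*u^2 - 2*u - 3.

Set the curves equal: 3*u^3/2 - 5*u^2 - 49*u/2 - 3 = -2*u^2 - 2*u - 3, so 3*u^3/2 - 3*u^2 - 45*u/2 = 0, which factors as 3*u*(u - 5)*(u + 3)/2 = 0. The curves meet at u = -3, 0, 5.
On [-3, 0], w = 3*u^3/2 - 5*u^2 - 49*u/2 - 3 is on top; that piece has area ∫[-3,0] (3*u^3/2 - 3*u^2 - 45*u/2) du = 351/8.
On [0, 5], w = -2*u^2 - 2*u - 3 is on top; that piece has area ∫[0,5] (-(3*u^3/2 - 3*u^2 - 45*u/2)) du = 1375/8.
Total enclosed area = 351/8 + 1375/8 = 863/4.

863/4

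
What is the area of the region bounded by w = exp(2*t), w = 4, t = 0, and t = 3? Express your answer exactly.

-31/2 + 8*log(2) + exp(6)/2

The difference (exp(2*t)) - (4) = exp(2*t) - 4 changes sign at t = log(2) inside [0, 3], so split the integral there.
∫[0,log(2)] (exp(2*t) - 4) dt = 3/2 - log(16); the area of that piece is -3/2 + log(16).
∫[log(2),3] (exp(2*t) - 4) dt = -14 + 4*log(2) + exp(6)/2.
Total area = (-3/2 + log(16)) + (-14 + 4*log(2) + exp(6)/2) = -31/2 + 8*log(2) + exp(6)/2.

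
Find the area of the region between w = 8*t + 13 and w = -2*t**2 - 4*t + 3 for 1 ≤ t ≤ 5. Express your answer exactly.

800/3

On [1, 5], (8*t + 13) - (-2*t**2 - 4*t + 3) = 2*t**2 + 12*t + 10 is ≥ 0 throughout, so the area is a single integral of |2*t**2 + 12*t + 10|.
∫[1,5] (2*t**2 + 12*t + 10) dt = 800/3.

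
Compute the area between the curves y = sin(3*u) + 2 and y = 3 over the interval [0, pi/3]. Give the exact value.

On [0, pi/3], (sin(3*u) + 2) - (3) = sin(3*u) - 1 is ≤ 0 throughout, so the area is a single integral of |sin(3*u) - 1|.
∫[0,pi/3] (sin(3*u) - 1) du = 2/3 - pi/3; the area of that piece is -2/3 + pi/3.

-2/3 + pi/3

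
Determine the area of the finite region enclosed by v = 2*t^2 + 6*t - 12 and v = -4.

Set the curves equal: 2*t^2 + 6*t - 12 = -4, so 2*t^2 + 6*t - 8 = 0, which factors as 2*(t - 1)*(t + 4) = 0. The curves meet at t = -4, 1.
On [-4, 1], v = -4 is on top; that piece has area ∫[-4,1] (-(2*t^2 + 6*t - 8)) dt = 125/3.

125/3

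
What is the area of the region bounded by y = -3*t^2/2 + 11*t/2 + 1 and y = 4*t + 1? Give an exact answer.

Set the curves equal: -3*t^2/2 + 11*t/2 + 1 = 4*t + 1, so -3*t^2/2 + 3*t/2 = 0, which factors as -3*t*(t - 1)/2 = 0. The curves meet at t = 0, 1.
On [0, 1], y = -3*t^2/2 + 11*t/2 + 1 is on top; that piece has area ∫[0,1] (-3*t^2/2 + 3*t/2) dt = 1/4.

1/4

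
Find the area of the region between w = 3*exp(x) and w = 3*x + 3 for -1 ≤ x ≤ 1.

On [-1, 1], (3*exp(x)) - (3*x + 3) = -3*x + 3*exp(x) - 3 is ≥ 0 throughout, so the area is a single integral of |-3*x + 3*exp(x) - 3|.
∫[-1,1] (-3*x + 3*exp(x) - 3) dx = -6 - 3*exp(-1) + 3*exp(1).

-6 - 3*exp(-1) + 3*exp(1)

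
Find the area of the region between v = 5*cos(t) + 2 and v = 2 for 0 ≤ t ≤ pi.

10

The difference (5*cos(t) + 2) - (2) = 5*cos(t) changes sign at t = pi/2 inside [0, pi], so split the integral there.
∫[0,pi/2] (5*cos(t)) dt = 5.
∫[pi/2,pi] (5*cos(t)) dt = -5; the area of that piece is 5.
Total area = 5 + 5 = 10.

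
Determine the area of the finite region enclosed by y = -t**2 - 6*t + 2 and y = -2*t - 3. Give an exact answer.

Set the curves equal: -t**2 - 6*t + 2 = -2*t - 3, so -t**2 - 4*t + 5 = 0, which factors as -(t - 1)*(t + 5) = 0. The curves meet at t = -5, 1.
On [-5, 1], y = -t**2 - 6*t + 2 is on top; that piece has area ∫[-5,1] (-t**2 - 4*t + 5) dt = 36.

36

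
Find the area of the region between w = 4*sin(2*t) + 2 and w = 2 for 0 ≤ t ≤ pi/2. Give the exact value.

4

On [0, pi/2], (4*sin(2*t) + 2) - (2) = 4*sin(2*t) is ≥ 0 throughout, so the area is a single integral of |4*sin(2*t)|.
∫[0,pi/2] (4*sin(2*t)) dt = 4.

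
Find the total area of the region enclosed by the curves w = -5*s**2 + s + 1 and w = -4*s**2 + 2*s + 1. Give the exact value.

Set the curves equal: -5*s**2 + s + 1 = -4*s**2 + 2*s + 1, so -s**2 - s = 0, which factors as -s*(s + 1) = 0. The curves meet at s = -1, 0.
On [-1, 0], w = -5*s**2 + s + 1 is on top; that piece has area ∫[-1,0] (-s**2 - s) ds = 1/6.

1/6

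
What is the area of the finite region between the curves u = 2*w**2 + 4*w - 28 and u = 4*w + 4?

Both boundary curves give u as a function of w, so integrate with respect to w. Setting them equal: 2*w**2 - 32 = 0, i.e. 2*(w - 4)*(w + 4) = 0, so they meet at w = -4, 4.
For w in [-4, 4], u = 2*w**2 + 4*w - 28 is on the left; area = ∫[-4,4] (-(2*w**2 - 32)) dw = 512/3.

512/3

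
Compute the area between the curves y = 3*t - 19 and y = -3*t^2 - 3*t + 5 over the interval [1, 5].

The difference (3*t - 19) - (-3*t^2 - 3*t + 5) = 3*t^2 + 6*t - 24 changes sign at t = 2 inside [1, 5], so split the integral there.
∫[1,2] (3*t^2 + 6*t - 24) dt = -8; the area of that piece is 8.
∫[2,5] (3*t^2 + 6*t - 24) dt = 108.
Total area = 8 + 108 = 116.

116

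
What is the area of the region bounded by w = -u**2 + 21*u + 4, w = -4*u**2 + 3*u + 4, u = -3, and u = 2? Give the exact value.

The difference (-u**2 + 21*u + 4) - (-4*u**2 + 3*u + 4) = 3*u**2 + 18*u changes sign at u = 0 inside [-3, 2], so split the integral there.
∫[-3,0] (3*u**2 + 18*u) du = -54; the area of that piece is 54.
∫[0,2] (3*u**2 + 18*u) du = 44.
Total area = 54 + 44 = 98.

98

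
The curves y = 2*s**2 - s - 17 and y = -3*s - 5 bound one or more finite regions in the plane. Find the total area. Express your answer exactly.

125/3

Set the curves equal: 2*s**2 - s - 17 = -3*s - 5, so 2*s**2 + 2*s - 12 = 0, which factors as 2*(s - 2)*(s + 3) = 0. The curves meet at s = -3, 2.
On [-3, 2], y = -3*s - 5 is on top; that piece has area ∫[-3,2] (-(2*s**2 + 2*s - 12)) ds = 125/3.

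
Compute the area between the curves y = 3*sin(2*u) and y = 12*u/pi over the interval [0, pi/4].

On [0, pi/4], (3*sin(2*u)) - (12*u/pi) = -12*u/pi + 3*sin(2*u) is ≥ 0 throughout, so the area is a single integral of |-12*u/pi + 3*sin(2*u)|.
∫[0,pi/4] (-12*u/pi + 3*sin(2*u)) du = 3/2 - 3*pi/8.

3/2 - 3*pi/8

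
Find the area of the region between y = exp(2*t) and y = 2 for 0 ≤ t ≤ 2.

The difference (exp(2*t)) - (2) = exp(2*t) - 2 changes sign at t = log(2)/2 inside [0, 2], so split the integral there.
∫[0,log(2)/2] (exp(2*t) - 2) dt = 1/2 - log(2); the area of that piece is -1/2 + log(2).
∫[log(2)/2,2] (exp(2*t) - 2) dt = -5 + log(2) + exp(4)/2.
Total area = (-1/2 + log(2)) + (-5 + log(2) + exp(4)/2) = -11/2 + 2*log(2) + exp(4)/2.

-11/2 + 2*log(2) + exp(4)/2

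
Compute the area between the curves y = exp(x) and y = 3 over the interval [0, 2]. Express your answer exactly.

-11 + 6*log(3) + exp(2)

The difference (exp(x)) - (3) = exp(x) - 3 changes sign at x = log(3) inside [0, 2], so split the integral there.
∫[0,log(3)] (exp(x) - 3) dx = 2 - log(27); the area of that piece is -2 + log(27).
∫[log(3),2] (exp(x) - 3) dx = -9 + 3*log(3) + exp(2).
Total area = (-2 + log(27)) + (-9 + 3*log(3) + exp(2)) = -11 + 6*log(3) + exp(2).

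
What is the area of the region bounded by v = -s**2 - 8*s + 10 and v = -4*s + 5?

Set the curves equal: -s**2 - 8*s + 10 = -4*s + 5, so -s**2 - 4*s + 5 = 0, which factors as -(s - 1)*(s + 5) = 0. The curves meet at s = -5, 1.
On [-5, 1], v = -s**2 - 8*s + 10 is on top; that piece has area ∫[-5,1] (-s**2 - 4*s + 5) ds = 36.

36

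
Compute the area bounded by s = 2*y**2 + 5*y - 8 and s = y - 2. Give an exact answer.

64/3

Both boundary curves give s as a function of y, so integrate with respect to y. Setting them equal: 2*y**2 + 4*y - 6 = 0, i.e. 2*(y - 1)*(y + 3) = 0, so they meet at y = -3, 1.
For y in [-3, 1], s = 2*y**2 + 5*y - 8 is on the left; area = ∫[-3,1] (-(2*y**2 + 4*y - 6)) dy = 64/3.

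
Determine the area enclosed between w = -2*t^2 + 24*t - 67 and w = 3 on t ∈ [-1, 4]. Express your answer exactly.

On [-1, 4], (-2*t^2 + 24*t - 67) - (3) = -2*t^2 + 24*t - 70 is ≤ 0 throughout, so the area is a single integral of |-2*t^2 + 24*t - 70|.
∫[-1,4] (-2*t^2 + 24*t - 70) dt = -640/3; the area of that piece is 640/3.

640/3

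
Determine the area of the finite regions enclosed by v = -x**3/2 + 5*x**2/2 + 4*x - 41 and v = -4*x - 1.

Set the curves equal: -x**3/2 + 5*x**2/2 + 4*x - 41 = -4*x - 1, so -x**3/2 + 5*x**2/2 + 8*x - 40 = 0, which factors as -(x - 5)*(x - 4)*(x + 4)/2 = 0. The curves meet at x = -4, 4, 5.
On [-4, 4], v = -4*x - 1 is on top; that piece has area ∫[-4,4] (-(-x**3/2 + 5*x**2/2 + 8*x - 40)) dx = 640/3.
On [4, 5], v = -x**3/2 + 5*x**2/2 + 4*x - 41 is on top; that piece has area ∫[4,5] (-x**3/2 + 5*x**2/2 + 8*x - 40) dx = 17/24.
Total enclosed area = 640/3 + 17/24 = 5137/24.

5137/24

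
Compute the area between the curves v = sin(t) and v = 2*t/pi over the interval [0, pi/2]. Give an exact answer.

On [0, pi/2], (sin(t)) - (2*t/pi) = -2*t/pi + sin(t) is ≥ 0 throughout, so the area is a single integral of |-2*t/pi + sin(t)|.
∫[0,pi/2] (-2*t/pi + sin(t)) dt = 1 - pi/4.

1 - pi/4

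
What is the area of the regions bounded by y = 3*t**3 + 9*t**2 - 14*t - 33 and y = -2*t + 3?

Set the curves equal: 3*t**3 + 9*t**2 - 14*t - 33 = -2*t + 3, so 3*t**3 + 9*t**2 - 12*t - 36 = 0, which factors as 3*(t - 2)*(t + 2)*(t + 3) = 0. The curves meet at t = -3, -2, 2.
On [-3, -2], y = 3*t**3 + 9*t**2 - 14*t - 33 is on top; that piece has area ∫[-3,-2] (3*t**3 + 9*t**2 - 12*t - 36) dt = 9/4.
On [-2, 2], y = -2*t + 3 is on top; that piece has area ∫[-2,2] (-(3*t**3 + 9*t**2 - 12*t - 36)) dt = 96.
Total enclosed area = 9/4 + 96 = 393/4.

393/4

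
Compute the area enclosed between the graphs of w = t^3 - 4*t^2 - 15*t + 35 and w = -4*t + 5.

863/6

Set the curves equal: t^3 - 4*t^2 - 15*t + 35 = -4*t + 5, so t^3 - 4*t^2 - 11*t + 30 = 0, which factors as (t - 5)*(t - 2)*(t + 3) = 0. The curves meet at t = -3, 2, 5.
On [-3, 2], w = t^3 - 4*t^2 - 15*t + 35 is on top; that piece has area ∫[-3,2] (t^3 - 4*t^2 - 11*t + 30) dt = 1375/12.
On [2, 5], w = -4*t + 5 is on top; that piece has area ∫[2,5] (-(t^3 - 4*t^2 - 11*t + 30)) dt = 117/4.
Total enclosed area = 1375/12 + 117/4 = 863/6.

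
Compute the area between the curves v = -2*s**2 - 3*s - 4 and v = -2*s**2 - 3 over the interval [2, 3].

17/2

On [2, 3], (-2*s**2 - 3*s - 4) - (-2*s**2 - 3) = -3*s - 1 is ≤ 0 throughout, so the area is a single integral of |-3*s - 1|.
∫[2,3] (-3*s - 1) ds = -17/2; the area of that piece is 17/2.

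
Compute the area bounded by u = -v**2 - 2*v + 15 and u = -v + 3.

Both boundary curves give u as a function of v, so integrate with respect to v. Setting them equal: -v**2 - v + 12 = 0, i.e. -(v - 3)*(v + 4) = 0, so they meet at v = -4, 3.
For v in [-4, 3], u = -v**2 - 2*v + 15 is on the right; area = ∫[-4,3] (-v**2 - v + 12) dv = 343/6.

343/6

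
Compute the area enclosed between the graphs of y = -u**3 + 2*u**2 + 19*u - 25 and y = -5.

2521/12

Set the curves equal: -u**3 + 2*u**2 + 19*u - 25 = -5, so -u**3 + 2*u**2 + 19*u - 20 = 0, which factors as -(u - 5)*(u - 1)*(u + 4) = 0. The curves meet at u = -4, 1, 5.
On [-4, 1], y = -5 is on top; that piece has area ∫[-4,1] (-(-u**3 + 2*u**2 + 19*u - 20)) du = 1625/12.
On [1, 5], y = -u**3 + 2*u**2 + 19*u - 25 is on top; that piece has area ∫[1,5] (-u**3 + 2*u**2 + 19*u - 20) du = 224/3.
Total enclosed area = 1625/12 + 224/3 = 2521/12.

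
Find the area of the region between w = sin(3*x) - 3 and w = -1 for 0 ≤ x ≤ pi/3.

-2/3 + 2*pi/3

On [0, pi/3], (sin(3*x) - 3) - (-1) = sin(3*x) - 2 is ≤ 0 throughout, so the area is a single integral of |sin(3*x) - 2|.
∫[0,pi/3] (sin(3*x) - 2) dx = 2/3 - 2*pi/3; the area of that piece is -2/3 + 2*pi/3.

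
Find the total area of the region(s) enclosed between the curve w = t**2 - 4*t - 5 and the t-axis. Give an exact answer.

The curve meets the t-axis where t**2 - 4*t - 5 = 0, i.e. (t - 5)*(t + 1) = 0, at t = -1, 5.
On [-1, 5] the curve lies below the axis; ∫[-1,5] (t**2 - 4*t - 5) dt = -36, giving area 36.

36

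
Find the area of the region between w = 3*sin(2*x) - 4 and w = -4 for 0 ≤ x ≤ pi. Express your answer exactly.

The difference (3*sin(2*x) - 4) - (-4) = 3*sin(2*x) changes sign at x = pi/2 inside [0, pi], so split the integral there.
∫[0,pi/2] (3*sin(2*x)) dx = 3.
∫[pi/2,pi] (3*sin(2*x)) dx = -3; the area of that piece is 3.
Total area = 3 + 3 = 6.

6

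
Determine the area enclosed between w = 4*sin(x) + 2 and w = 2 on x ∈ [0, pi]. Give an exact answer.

On [0, pi], (4*sin(x) + 2) - (2) = 4*sin(x) is ≥ 0 throughout, so the area is a single integral of |4*sin(x)|.
∫[0,pi] (4*sin(x)) dx = 8.

8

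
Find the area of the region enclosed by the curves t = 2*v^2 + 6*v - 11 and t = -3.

125/3

Both boundary curves give t as a function of v, so integrate with respect to v. Setting them equal: 2*v^2 + 6*v - 8 = 0, i.e. 2*(v - 1)*(v + 4) = 0, so they meet at v = -4, 1.
For v in [-4, 1], t = 2*v^2 + 6*v - 11 is on the left; area = ∫[-4,1] (-(2*v^2 + 6*v - 8)) dv = 125/3.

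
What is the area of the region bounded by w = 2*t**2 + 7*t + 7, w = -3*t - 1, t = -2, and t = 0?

6

The difference (2*t**2 + 7*t + 7) - (-3*t - 1) = 2*t**2 + 10*t + 8 changes sign at t = -1 inside [-2, 0], so split the integral there.
∫[-2,-1] (2*t**2 + 10*t + 8) dt = -7/3; the area of that piece is 7/3.
∫[-1,0] (2*t**2 + 10*t + 8) dt = 11/3.
Total area = 7/3 + 11/3 = 6.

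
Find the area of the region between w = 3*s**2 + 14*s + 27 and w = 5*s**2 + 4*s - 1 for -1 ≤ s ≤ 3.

400/3

On [-1, 3], (3*s**2 + 14*s + 27) - (5*s**2 + 4*s - 1) = -2*s**2 + 10*s + 28 is ≥ 0 throughout, so the area is a single integral of |-2*s**2 + 10*s + 28|.
∫[-1,3] (-2*s**2 + 10*s + 28) ds = 400/3.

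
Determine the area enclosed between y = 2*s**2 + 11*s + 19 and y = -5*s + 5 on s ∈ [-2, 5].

The difference (2*s**2 + 11*s + 19) - (-5*s + 5) = 2*s**2 + 16*s + 14 changes sign at s = -1 inside [-2, 5], so split the integral there.
∫[-2,-1] (2*s**2 + 16*s + 14) ds = -16/3; the area of that piece is 16/3.
∫[-1,5] (2*s**2 + 16*s + 14) ds = 360.
Total area = 16/3 + 360 = 1096/3.

1096/3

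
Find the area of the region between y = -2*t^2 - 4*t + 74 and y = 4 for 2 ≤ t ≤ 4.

On [2, 4], (-2*t^2 - 4*t + 74) - (4) = -2*t^2 - 4*t + 70 is ≥ 0 throughout, so the area is a single integral of |-2*t^2 - 4*t + 70|.
∫[2,4] (-2*t^2 - 4*t + 70) dt = 236/3.

236/3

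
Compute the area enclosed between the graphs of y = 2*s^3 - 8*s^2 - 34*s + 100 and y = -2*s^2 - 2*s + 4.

517

Set the curves equal: 2*s^3 - 8*s^2 - 34*s + 100 = -2*s^2 - 2*s + 4, so 2*s^3 - 6*s^2 - 32*s + 96 = 0, which factors as 2*(s - 4)*(s - 3)*(s + 4) = 0. The curves meet at s = -4, 3, 4.
On [-4, 3], y = 2*s^3 - 8*s^2 - 34*s + 100 is on top; that piece has area ∫[-4,3] (2*s^3 - 6*s^2 - 32*s + 96) ds = 1029/2.
On [3, 4], y = -2*s^2 - 2*s + 4 is on top; that piece has area ∫[3,4] (-(2*s^3 - 6*s^2 - 32*s + 96)) ds = 5/2.
Total enclosed area = 1029/2 + 5/2 = 517.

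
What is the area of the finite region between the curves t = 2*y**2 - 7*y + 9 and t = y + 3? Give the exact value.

8/3

Both boundary curves give t as a function of y, so integrate with respect to y. Setting them equal: 2*y**2 - 8*y + 6 = 0, i.e. 2*(y - 3)*(y - 1) = 0, so they meet at y = 1, 3.
For y in [1, 3], t = 2*y**2 - 7*y + 9 is on the left; area = ∫[1,3] (-(2*y**2 - 8*y + 6)) dy = 8/3.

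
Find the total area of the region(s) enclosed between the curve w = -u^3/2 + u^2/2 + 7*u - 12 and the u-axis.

The curve meets the u-axis where -u^3/2 + u^2/2 + 7*u - 12 = 0, i.e. -(u - 3)*(u - 2)*(u + 4)/2 = 0, at u = -4, 2, 3.
On [-4, 2] the curve lies below the axis; ∫[-4,2] (-u^3/2 + u^2/2 + 7*u - 12) du = -72, giving area 72.
On [2, 3] the curve lies above the axis; ∫[2,3] (-u^3/2 + u^2/2 + 7*u - 12) du = 13/24, giving area 13/24.
Total area = 72 + 13/24 = 1741/24.

1741/24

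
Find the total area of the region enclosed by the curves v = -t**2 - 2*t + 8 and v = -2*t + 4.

Set the curves equal: -t**2 - 2*t + 8 = -2*t + 4, so -t**2 + 4 = 0, which factors as -(t - 2)*(t + 2) = 0. The curves meet at t = -2, 2.
On [-2, 2], v = -t**2 - 2*t + 8 is on top; that piece has area ∫[-2,2] (-t**2 + 4) dt = 32/3.

32/3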